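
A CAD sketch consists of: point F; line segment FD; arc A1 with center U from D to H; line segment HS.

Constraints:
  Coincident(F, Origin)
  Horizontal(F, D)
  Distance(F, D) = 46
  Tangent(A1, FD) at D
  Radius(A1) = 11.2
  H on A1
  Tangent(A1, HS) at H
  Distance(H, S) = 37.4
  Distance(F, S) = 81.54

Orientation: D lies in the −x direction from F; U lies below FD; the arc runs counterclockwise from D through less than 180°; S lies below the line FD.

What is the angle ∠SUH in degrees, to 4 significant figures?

73.33°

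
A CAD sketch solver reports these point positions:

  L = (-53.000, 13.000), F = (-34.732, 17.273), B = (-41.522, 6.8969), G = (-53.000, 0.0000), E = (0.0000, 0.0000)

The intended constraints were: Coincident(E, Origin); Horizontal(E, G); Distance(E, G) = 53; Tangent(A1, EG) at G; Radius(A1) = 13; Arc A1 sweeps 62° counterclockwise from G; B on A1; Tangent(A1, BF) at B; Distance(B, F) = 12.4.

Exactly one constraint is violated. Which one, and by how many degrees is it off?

Tangent(A1, BF) at B — off by 5.20°.

E = (0.00, 0.00) ✓; E.y = 0.00, G.y = 0.00 ✓; |EG| = 53.00 ✓; ∠(LG, GE) = 90.00° ✓; |LG| = 13.00 ✓; bearing(L→B) − bearing(L→G) = 62.00° ✓; |LB| = 13.00 ✓; ∠(LB, BF) = 95.20° ✗; |BF| = 12.40 ✓.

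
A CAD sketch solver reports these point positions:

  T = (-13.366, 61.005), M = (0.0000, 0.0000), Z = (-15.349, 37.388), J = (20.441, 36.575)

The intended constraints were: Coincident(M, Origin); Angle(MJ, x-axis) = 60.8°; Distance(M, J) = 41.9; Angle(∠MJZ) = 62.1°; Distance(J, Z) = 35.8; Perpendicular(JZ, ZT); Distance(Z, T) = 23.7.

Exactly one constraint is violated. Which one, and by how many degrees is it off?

Perpendicular(JZ, ZT) — off by 3.50°.

M = (0.00, 0.00) ✓; MJ at 60.80° ✓; |MJ| = 41.90 ✓; ∠MJZ = 62.10° ✓; |JZ| = 35.80 ✓; ∠(JZ, ZT) = 93.50° ✗; |ZT| = 23.70 ✓.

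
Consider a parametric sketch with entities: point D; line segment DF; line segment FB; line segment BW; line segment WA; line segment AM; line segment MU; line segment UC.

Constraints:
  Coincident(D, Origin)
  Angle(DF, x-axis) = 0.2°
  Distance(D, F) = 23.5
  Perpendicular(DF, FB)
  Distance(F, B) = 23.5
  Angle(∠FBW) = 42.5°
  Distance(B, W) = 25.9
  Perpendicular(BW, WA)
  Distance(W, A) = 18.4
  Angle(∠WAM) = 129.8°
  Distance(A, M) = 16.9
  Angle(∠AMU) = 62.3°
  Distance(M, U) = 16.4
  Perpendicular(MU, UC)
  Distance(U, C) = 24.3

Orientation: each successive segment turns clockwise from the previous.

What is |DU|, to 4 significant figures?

27.87

∠WAM = 129.8° gives AM at -7.500° from the x-axis; with |AM| = 16.9, M = (36.30, 5.889). ∠AMU = 62.3° gives MU at -125.2° from the x-axis; with |MU| = 16.4, U = (26.84, -7.512). Then |DU| = |U − D| = 27.87.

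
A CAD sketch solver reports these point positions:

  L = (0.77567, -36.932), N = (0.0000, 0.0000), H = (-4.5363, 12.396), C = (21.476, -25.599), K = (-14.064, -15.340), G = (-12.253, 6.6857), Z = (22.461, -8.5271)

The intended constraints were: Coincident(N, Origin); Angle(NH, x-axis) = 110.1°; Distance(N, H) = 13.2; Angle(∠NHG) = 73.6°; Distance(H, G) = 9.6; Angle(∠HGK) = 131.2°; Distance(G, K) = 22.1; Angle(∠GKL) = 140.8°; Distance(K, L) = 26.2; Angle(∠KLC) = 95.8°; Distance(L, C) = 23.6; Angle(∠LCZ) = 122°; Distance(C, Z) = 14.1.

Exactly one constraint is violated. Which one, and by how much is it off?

Distance(C, Z) = 14.1 — off by 3.00.

N = (0.00, 0.00) ✓; NH at 110.1° ✓; |NH| = 13.20 ✓; ∠NHG = 73.60° ✓; |HG| = 9.600 ✓; ∠HGK = 131.2° ✓; |GK| = 22.10 ✓; ∠GKL = 140.8° ✓; |KL| = 26.20 ✓; ∠KLC = 95.80° ✓; |LC| = 23.60 ✓; ∠LCZ = 122.0° ✓; |CZ| = 17.10 ✗.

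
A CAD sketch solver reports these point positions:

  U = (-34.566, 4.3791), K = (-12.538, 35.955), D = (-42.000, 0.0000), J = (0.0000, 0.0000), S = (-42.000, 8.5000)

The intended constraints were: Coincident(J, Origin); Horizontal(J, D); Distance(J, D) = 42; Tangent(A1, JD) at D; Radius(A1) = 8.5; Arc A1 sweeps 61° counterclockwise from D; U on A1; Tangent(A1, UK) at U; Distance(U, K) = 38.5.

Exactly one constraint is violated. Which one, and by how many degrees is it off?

Tangent(A1, UK) at U — off by 5.90°.

J = (0.00, 0.00) ✓; J.y = 0.00, D.y = 0.00 ✓; |JD| = 42.00 ✓; ∠(SD, DJ) = 90.00° ✓; |SD| = 8.500 ✓; bearing(S→U) − bearing(S→D) = 61.00° ✓; |SU| = 8.500 ✓; ∠(SU, UK) = 95.90° ✗; |UK| = 38.50 ✓.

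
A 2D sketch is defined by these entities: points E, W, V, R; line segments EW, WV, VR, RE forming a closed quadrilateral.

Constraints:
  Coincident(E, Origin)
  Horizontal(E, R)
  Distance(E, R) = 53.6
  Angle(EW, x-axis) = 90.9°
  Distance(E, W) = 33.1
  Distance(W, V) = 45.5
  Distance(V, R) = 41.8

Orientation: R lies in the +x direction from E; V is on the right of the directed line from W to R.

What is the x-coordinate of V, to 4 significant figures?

13.09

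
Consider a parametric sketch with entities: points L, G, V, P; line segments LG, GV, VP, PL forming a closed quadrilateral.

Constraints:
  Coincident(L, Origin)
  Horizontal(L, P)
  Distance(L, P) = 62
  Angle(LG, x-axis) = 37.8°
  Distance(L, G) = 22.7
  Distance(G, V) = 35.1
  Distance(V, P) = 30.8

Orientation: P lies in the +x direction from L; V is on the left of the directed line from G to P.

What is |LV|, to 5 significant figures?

57.416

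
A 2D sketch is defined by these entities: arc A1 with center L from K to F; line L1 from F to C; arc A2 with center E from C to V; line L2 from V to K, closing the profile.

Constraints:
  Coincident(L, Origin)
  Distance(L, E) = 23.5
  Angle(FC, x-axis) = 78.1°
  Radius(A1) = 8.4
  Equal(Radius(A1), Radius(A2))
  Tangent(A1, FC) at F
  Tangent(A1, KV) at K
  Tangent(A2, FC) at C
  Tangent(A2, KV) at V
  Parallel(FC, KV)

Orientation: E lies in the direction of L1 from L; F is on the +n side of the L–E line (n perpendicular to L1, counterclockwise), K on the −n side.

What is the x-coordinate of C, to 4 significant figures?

-3.374

Tangency of A1 to both parallel lines with radius 8.4 puts F and K at L ± 8.4·n: F = (-8.219, 1.732), K = (8.219, -1.732). Equal radii place C and V the same way about E: C = E + 8.4·n = (-3.374, 24.73), V = E − 8.4·n = (13.07, 21.26). So C.x = -3.374.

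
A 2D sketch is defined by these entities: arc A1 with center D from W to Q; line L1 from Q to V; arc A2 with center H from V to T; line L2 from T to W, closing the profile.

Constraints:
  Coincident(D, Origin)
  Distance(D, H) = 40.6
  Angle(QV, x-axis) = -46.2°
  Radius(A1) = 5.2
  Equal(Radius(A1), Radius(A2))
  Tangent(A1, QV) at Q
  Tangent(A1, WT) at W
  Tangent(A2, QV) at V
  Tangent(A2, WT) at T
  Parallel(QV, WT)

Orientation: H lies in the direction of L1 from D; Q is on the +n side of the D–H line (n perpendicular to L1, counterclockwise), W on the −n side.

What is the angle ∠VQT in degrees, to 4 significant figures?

14.37°

The slot axis is L1's direction at -46.2°, so u = (cos -46.2°, sin -46.2°) = (0.6921, -0.7218) and n = (−sin -46.2°, cos -46.2°) = (0.7218, 0.6921). D is at the origin and H lies 40.6 along u from D, so H = 40.6·u = (28.10, -29.30). Tangency of A1 to both parallel lines with radius 5.2 puts Q and W at D ± 5.2·n: Q = (3.753, 3.599), W = (-3.753, -3.599). Equal radii place V and T the same way about H: V = H + 5.2·n = (31.85, -25.70), T = H − 5.2·n = (24.35, -32.90). Then cos ∠VQT = QV·QT / (|QV||QT|), giving 14.37°.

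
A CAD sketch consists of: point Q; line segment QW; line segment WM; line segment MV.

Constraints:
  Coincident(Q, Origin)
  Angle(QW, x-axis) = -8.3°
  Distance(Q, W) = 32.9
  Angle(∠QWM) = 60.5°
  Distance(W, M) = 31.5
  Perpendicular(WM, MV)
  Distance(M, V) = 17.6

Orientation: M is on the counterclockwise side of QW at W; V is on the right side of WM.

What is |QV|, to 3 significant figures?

48.7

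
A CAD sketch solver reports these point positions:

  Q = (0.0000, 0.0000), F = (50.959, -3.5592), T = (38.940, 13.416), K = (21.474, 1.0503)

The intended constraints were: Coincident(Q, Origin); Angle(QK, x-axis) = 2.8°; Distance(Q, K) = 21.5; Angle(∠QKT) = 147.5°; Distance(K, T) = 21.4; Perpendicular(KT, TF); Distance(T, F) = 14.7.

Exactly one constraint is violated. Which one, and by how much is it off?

Distance(T, F) = 14.7 — off by 6.10.

Q = (0.00, 0.00) ✓; QK at 2.800° ✓; |QK| = 21.50 ✓; ∠QKT = 147.5° ✓; |KT| = 21.40 ✓; ∠(KT, TF) = 90.00° ✓; |TF| = 20.80 ✗.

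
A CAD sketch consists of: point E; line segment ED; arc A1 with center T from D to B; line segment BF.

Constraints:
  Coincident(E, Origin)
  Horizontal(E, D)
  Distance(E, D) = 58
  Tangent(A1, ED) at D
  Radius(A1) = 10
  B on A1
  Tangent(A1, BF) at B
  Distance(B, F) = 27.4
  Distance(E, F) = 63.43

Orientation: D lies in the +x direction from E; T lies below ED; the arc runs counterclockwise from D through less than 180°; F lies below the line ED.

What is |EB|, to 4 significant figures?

49.27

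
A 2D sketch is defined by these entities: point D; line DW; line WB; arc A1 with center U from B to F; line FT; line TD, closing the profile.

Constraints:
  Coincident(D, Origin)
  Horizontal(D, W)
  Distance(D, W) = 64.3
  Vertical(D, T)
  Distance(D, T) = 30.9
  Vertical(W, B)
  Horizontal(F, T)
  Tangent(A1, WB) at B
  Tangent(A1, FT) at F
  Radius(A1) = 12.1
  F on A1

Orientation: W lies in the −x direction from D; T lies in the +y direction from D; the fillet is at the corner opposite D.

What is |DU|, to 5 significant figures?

55.482

D is at the origin; DW is horizontal with |DW| = 64.3 and W on the −x side, so W = (-64.300, 0.0000). D and T share the same x with |DT| = 30.9 and T on the +y side, so T = (0.0000, 30.900). The virtual corner opposite D is at (-64.300, 30.900). A1 meets WB tangentially, so UB is at right angles to WB and tangency of A1 to FT means the radius UF is perpendicular to FT, with radius 12.1, so the center U sits 12.1 in from both sides at U = (-52.200, 18.800). Then |DU| = |U − D| = 55.482.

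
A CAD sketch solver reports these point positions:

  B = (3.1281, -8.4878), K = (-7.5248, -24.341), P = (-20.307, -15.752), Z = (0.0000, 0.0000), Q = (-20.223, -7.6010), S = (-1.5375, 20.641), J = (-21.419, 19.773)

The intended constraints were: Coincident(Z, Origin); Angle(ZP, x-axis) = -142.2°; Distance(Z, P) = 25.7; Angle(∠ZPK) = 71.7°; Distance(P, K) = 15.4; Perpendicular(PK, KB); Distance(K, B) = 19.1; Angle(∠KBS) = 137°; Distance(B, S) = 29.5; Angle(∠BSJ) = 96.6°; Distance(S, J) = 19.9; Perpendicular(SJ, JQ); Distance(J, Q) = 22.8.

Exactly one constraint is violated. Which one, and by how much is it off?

Distance(J, Q) = 22.8 — off by 4.60.

Z = (0.00, 0.00) ✓; ZP at -142.2° ✓; |ZP| = 25.70 ✓; ∠ZPK = 71.70° ✓; |PK| = 15.40 ✓; ∠(PK, KB) = 90.00° ✓; |KB| = 19.10 ✓; ∠KBS = 137.0° ✓; |BS| = 29.50 ✓; ∠BSJ = 96.60° ✓; |SJ| = 19.90 ✓; ∠(SJ, JQ) = 90.00° ✓; |JQ| = 27.40 ✗.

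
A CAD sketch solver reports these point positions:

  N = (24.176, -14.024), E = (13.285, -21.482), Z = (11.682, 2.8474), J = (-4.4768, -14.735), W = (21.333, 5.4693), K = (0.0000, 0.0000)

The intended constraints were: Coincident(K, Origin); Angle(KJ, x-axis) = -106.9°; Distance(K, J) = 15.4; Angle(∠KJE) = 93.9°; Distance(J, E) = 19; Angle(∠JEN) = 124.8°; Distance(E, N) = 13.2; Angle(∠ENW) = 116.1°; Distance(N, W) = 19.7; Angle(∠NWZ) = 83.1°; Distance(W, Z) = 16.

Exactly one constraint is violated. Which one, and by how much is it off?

Distance(W, Z) = 16 — off by 6.00.

K = (0.00, 0.00) ✓; KJ at -106.9° ✓; |KJ| = 15.40 ✓; ∠KJE = 93.90° ✓; |JE| = 19.00 ✓; ∠JEN = 124.8° ✓; |EN| = 13.20 ✓; ∠ENW = 116.1° ✓; |NW| = 19.70 ✓; ∠NWZ = 83.10° ✓; |WZ| = 10.00 ✗.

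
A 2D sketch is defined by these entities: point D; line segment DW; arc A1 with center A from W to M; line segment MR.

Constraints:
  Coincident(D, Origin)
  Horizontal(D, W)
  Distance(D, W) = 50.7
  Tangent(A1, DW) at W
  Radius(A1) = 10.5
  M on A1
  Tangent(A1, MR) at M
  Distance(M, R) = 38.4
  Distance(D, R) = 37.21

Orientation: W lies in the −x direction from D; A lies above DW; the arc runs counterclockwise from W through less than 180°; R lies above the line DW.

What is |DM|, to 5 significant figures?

42.900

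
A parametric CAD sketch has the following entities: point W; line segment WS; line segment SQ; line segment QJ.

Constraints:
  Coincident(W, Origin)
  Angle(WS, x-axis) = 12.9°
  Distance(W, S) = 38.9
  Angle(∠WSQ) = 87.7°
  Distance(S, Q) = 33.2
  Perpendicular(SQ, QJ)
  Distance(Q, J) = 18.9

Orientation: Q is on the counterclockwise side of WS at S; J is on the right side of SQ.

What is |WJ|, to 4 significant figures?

65.87

W is at the origin; WS runs at 12.9° with length 38.9, so S = 38.9·(cos 12.9°, sin 12.9°) = (37.92, 8.684). ∠WSQ = 87.7°, so SQ runs at 12.9° + (180° − 87.7°) = 105.2° from the x-axis; with |SQ| = 33.2, Q = S + 33.2·(cos 105.2°, sin 105.2°) = (29.21, 40.72). SQ ⟂ QJ; with |QJ| = 18.9 on the right of SQ, J = Q + 18.9·(0.9650, 0.2622) = (47.45, 45.68). Then |WJ| = |J − W| = 65.87.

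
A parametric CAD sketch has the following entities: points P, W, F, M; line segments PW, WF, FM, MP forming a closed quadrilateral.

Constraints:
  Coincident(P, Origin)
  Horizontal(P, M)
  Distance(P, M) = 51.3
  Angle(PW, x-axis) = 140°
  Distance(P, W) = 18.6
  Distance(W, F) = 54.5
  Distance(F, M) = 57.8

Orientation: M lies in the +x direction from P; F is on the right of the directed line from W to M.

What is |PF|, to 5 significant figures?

38.705

P is at the origin; P and M share the same y with |PM| = 51.3 and M in +x, so M = (51.3, 0). PW runs at 140.0° with |PW| = 18.6, so W = (-14.248, 11.956). F is determined by |WF| = 54.5 and |FM| = 57.8 together: it lies at the intersection of circle(W, 54.5) and circle(M, 57.8). With |WM| = 66.630, the foot of the radical line on WM is 30.534 from W and the perpendicular offset is √(54.5² − 30.534²) = 45.143. Taking the right-of-WM solution: F = (7.6896, -37.934).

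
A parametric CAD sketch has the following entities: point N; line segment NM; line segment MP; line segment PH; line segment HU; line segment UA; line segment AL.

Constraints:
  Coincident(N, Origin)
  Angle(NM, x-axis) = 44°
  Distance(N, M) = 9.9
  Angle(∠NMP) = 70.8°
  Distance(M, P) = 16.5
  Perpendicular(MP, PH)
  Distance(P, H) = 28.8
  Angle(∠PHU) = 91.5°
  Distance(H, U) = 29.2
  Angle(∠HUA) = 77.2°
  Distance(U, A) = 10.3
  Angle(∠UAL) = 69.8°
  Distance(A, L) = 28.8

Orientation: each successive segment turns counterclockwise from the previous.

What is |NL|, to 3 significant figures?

27.3

N is at the origin; NM runs at 44.0° with length 9.9, so M = (7.12, 6.88). ∠NMP = 70.8° gives MP at 153° from the x-axis; with |MP| = 16.5, P = (-7.61, 14.3). MP is perpendicular to PH, so PH runs at -117°; with |PH| = 28.8, H = (-20.6, -11.4). ∠PHU = 91.5° gives HU at -28.3° from the x-axis; with |HU| = 29.2, U = (5.12, -25.2). ∠HUA = 77.2° gives UA at 74.5° from the x-axis; with |UA| = 10.3, A = (7.87, -15.3). ∠UAL = 69.8° gives AL at -175° from the x-axis; with |AL| = 28.8, L = (-20.8, -17.7). Then |NL| = |L − N| = 27.3.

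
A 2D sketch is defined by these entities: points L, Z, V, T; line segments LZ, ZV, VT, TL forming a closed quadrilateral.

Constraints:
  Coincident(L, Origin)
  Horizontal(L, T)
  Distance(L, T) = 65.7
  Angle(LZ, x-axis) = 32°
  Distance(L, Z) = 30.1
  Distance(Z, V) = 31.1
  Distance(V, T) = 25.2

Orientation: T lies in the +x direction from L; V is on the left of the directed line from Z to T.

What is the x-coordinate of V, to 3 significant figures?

55.8

Checks: |ZV| = 31.10 ✓; |VT| = 25.20 ✓.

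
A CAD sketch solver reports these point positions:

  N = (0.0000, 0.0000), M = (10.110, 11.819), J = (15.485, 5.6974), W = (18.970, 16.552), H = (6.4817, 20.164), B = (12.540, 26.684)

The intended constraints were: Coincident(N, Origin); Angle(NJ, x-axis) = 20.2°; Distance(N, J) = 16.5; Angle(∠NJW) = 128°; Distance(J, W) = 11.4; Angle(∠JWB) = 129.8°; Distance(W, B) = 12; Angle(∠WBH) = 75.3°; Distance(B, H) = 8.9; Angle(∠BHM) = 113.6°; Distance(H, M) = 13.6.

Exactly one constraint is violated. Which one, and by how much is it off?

Distance(H, M) = 13.6 — off by 4.50.

N = (0.00, 0.00) ✓; NJ at 20.20° ✓; |NJ| = 16.50 ✓; ∠NJW = 128.0° ✓; |JW| = 11.40 ✓; ∠JWB = 129.8° ✓; |WB| = 12.00 ✓; ∠WBH = 75.30° ✓; |BH| = 8.900 ✓; ∠BHM = 113.6° ✓; |HM| = 9.100 ✗.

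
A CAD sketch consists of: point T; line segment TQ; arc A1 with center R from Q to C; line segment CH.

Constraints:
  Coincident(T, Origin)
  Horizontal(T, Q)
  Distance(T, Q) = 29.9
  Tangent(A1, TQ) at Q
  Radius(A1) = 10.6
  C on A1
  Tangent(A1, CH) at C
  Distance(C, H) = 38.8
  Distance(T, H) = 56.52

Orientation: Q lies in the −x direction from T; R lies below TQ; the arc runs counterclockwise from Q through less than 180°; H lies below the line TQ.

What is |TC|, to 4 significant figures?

42.32

T is at the origin; TQ is horizontal with |TQ| = 29.9 and Q on the −x side, so Q = (-29.90, 0.000). Since A1 is tangent to TQ there, RQ ⟂ TQ, so R = Q + (0, -10.6) = (-29.90, -10.60). Since RC ⟂ CH (tangency), |RH| = √(10.6² + 38.8²) = 40.22 regardless of where C sits on A1. So H lies on both circle(T, 56.52) and circle(R, 40.22); the below-TQ intersection is H = (-25.27, -50.55). C is the foot of the tangent from H: C = (-39.74, -14.55).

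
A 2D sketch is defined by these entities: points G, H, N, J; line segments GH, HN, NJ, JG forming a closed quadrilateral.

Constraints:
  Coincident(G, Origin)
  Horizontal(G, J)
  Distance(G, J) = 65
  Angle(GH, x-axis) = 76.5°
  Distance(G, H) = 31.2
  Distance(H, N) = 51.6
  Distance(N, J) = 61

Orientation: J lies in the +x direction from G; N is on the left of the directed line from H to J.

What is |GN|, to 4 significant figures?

77.51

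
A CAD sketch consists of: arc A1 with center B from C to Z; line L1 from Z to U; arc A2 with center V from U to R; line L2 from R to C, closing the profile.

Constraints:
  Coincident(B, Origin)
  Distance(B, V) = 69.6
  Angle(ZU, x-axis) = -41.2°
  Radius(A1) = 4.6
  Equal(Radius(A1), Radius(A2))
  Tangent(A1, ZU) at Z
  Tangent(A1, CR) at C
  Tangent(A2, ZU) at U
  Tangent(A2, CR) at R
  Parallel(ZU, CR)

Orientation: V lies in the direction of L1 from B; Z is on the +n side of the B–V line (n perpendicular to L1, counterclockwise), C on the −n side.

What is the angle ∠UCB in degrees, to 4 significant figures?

82.47°

The slot axis is L1's direction at -41.2°, so u = (cos -41.2°, sin -41.2°) = (0.7524, -0.6587) and n = (−sin -41.2°, cos -41.2°) = (0.6587, 0.7524). B is at the origin and V lies 69.6 along u from B, so V = 69.6·u = (52.37, -45.84). Tangency of A1 to both parallel lines with radius 4.6 puts Z and C at B ± 4.6·n: Z = (3.030, 3.461), C = (-3.030, -3.461). Equal radii place U and R the same way about V: U = V + 4.6·n = (55.40, -42.38), R = V − 4.6·n = (49.34, -49.31). Then cos ∠UCB = CU·CB / (|CU||CB|), giving 82.47°.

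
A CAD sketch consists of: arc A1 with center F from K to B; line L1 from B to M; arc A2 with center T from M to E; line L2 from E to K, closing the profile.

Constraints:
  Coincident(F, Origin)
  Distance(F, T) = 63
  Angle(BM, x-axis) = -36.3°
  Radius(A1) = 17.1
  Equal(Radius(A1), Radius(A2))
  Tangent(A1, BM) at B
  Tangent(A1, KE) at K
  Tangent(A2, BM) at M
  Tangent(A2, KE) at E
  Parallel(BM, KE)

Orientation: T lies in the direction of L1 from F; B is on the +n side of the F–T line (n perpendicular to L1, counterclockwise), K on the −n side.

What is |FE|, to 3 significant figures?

65.3

The slot axis is L1's direction at -36.3°, so u = (cos -36.3°, sin -36.3°) = (0.806, -0.592) and n = (−sin -36.3°, cos -36.3°) = (0.592, 0.806). F is at the origin and T lies 63.0 along u from F, so T = 63.0·u = (50.8, -37.3). Tangency of A1 to both parallel lines with radius 17.1 puts B and K at F ± 17.1·n: B = (10.1, 13.8), K = (-10.1, -13.8). Equal radii place M and E the same way about T: M = T + 17.1·n = (60.9, -23.5), E = T − 17.1·n = (40.7, -51.1). Then |FE| = |E − F| = 65.3.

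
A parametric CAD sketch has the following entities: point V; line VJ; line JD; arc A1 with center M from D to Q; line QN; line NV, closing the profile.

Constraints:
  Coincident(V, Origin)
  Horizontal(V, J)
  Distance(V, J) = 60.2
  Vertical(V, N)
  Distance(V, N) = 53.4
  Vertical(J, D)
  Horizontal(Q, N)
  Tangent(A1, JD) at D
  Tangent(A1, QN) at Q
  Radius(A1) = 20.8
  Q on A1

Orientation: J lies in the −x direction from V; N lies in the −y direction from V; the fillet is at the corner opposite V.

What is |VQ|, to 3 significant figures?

66.4

V is at the origin; V and J share the same y with |VJ| = 60.2 and J on the −x side, so J = (-60.2, 0.00). VN is vertical with |VN| = 53.4 and N on the −y side, so N = (0.00, -53.4). The virtual corner opposite V is at (-60.2, -53.4). The tangent condition forces MD to be normal to JD and the tangent condition forces MQ to be normal to QN, with radius 20.8, so the center M sits 20.8 in from both sides at M = (-39.4, -32.6). That places the tangent points at D = (-60.2, -32.6) on JD and Q = (-39.4, -53.4) on QN. Then |VQ| = |Q − V| = 66.4.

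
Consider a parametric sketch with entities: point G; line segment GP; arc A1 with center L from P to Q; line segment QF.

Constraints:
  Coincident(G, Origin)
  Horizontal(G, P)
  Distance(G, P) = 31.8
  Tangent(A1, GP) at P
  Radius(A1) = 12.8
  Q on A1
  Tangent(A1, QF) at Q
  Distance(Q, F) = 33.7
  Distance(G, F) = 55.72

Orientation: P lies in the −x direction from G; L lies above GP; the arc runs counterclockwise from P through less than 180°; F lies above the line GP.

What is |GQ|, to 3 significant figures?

25.0

Checks: |LQ| = 12.80 ✓; ∠(LQ, QF) = 90.00° ✓; |QF| = 33.70 ✓; |GF| = 55.72 ✓.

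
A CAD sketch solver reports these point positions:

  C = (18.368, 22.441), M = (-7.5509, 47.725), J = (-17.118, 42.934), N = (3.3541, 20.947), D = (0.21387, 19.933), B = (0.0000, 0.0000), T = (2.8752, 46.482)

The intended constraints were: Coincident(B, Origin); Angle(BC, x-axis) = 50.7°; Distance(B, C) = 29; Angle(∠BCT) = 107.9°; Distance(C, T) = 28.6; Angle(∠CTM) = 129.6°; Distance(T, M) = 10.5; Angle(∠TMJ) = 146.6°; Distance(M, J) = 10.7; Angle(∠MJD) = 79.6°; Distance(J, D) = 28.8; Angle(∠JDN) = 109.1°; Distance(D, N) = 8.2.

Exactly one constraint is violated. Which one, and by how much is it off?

Distance(D, N) = 8.2 — off by 4.90.

B = (0.00, 0.00) ✓; BC at 50.70° ✓; |BC| = 29.00 ✓; ∠BCT = 107.9° ✓; |CT| = 28.60 ✓; ∠CTM = 129.6° ✓; |TM| = 10.50 ✓; ∠TMJ = 146.6° ✓; |MJ| = 10.70 ✓; ∠MJD = 79.60° ✓; |JD| = 28.80 ✓; ∠JDN = 109.1° ✓; |DN| = 3.300 ✗.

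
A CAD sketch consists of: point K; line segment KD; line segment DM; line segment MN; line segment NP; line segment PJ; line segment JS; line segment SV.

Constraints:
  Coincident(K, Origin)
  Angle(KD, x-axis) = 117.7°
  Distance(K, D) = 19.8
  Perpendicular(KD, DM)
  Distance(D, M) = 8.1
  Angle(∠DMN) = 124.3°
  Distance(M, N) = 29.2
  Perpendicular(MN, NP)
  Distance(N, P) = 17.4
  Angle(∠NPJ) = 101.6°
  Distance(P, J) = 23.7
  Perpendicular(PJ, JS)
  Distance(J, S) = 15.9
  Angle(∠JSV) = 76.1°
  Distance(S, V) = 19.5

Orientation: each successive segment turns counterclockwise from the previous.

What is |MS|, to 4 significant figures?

7.155

K is at the origin; KD runs at 117.7° with length 19.8, so D = (-9.204, 17.53). KD is perpendicular to DM, so DM runs at -152.3°; with |DM| = 8.1, M = (-16.38, 13.77). ∠DMN = 124.3° gives MN at -96.60° from the x-axis; with |MN| = 29.2, N = (-19.73, -15.24). MN ⟂ NP, so NP runs at -6.600°; with |NP| = 17.4, P = (-2.447, -17.24). ∠NPJ = 101.6° gives PJ at 71.80° from the x-axis; with |PJ| = 23.7, J = (4.955, 5.274). PJ is perpendicular to JS, so JS runs at 161.8°; with |JS| = 15.9, S = (-10.15, 10.24). Then |MS| = |S − M| = 7.155.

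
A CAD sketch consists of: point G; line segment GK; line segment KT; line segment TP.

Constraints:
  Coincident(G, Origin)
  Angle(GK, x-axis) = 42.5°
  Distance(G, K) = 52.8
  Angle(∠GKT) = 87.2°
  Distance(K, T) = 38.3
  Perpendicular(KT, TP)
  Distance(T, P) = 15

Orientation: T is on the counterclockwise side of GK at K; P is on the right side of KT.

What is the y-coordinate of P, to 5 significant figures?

73.273

∠GKT = 87.2°, so KT runs at 42.5° + (180° − 87.2°) = 135.30° from the x-axis; with |KT| = 38.3, T = K + 38.3·(cos 135.30°, sin 135.30°) = (11.705, 62.611). KT ⟂ TP; with |TP| = 15.0 on the right of KT, P = T + 15.0·(0.70339, 0.71080) = (22.256, 73.273). So P.y = 73.273.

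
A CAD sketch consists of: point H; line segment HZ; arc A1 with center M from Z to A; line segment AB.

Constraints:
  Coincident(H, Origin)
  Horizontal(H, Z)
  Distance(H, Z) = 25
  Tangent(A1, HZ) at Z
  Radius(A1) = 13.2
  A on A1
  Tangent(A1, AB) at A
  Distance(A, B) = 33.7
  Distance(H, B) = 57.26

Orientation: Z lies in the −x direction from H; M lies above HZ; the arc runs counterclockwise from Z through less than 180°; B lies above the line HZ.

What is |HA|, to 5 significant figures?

23.638

Checks: ∠(MZ, ZH) = 90.00° ✓; |MZ| = 13.20 ✓; |MA| = 13.20 ✓; ∠(MA, AB) = 90.00° ✓; |AB| = 33.70 ✓; |HB| = 57.26 ✓.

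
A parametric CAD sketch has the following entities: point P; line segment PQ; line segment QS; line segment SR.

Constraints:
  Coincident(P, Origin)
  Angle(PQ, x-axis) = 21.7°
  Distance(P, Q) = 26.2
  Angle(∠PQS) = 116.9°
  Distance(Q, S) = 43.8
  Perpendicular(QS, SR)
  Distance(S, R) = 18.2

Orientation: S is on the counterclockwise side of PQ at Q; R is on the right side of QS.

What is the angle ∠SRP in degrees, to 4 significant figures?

53.25°

P is at the origin; PQ runs at 21.7° with length 26.2, so Q = 26.2·(cos 21.7°, sin 21.7°) = (24.34, 9.687). ∠PQS = 116.9°, so QS runs at 21.7° + (180° − 116.9°) = 84.80° from the x-axis; with |QS| = 43.8, S = Q + 43.8·(cos 84.80°, sin 84.80°) = (28.31, 53.31). The perpendicularity gives SR at right angles to QS; with |SR| = 18.2 on the right of QS, R = S + 18.2·(0.9959, -0.09063) = (46.44, 51.66). Then cos ∠SRP = RS·RP / (|RS||RP|), giving 53.25°.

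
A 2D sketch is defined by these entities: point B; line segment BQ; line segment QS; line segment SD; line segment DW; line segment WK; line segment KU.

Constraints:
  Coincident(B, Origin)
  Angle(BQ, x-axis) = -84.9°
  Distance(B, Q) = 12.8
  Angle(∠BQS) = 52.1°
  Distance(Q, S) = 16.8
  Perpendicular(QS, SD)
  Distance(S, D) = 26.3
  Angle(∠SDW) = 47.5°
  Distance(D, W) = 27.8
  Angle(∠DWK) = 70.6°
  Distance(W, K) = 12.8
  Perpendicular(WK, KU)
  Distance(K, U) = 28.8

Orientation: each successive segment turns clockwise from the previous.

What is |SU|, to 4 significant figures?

27.25

B is at the origin; BQ runs at -84.9° with length 12.8, so Q = (1.138, -12.75). ∠BQS = 52.1° gives QS at 147.2° from the x-axis; with |QS| = 16.8, S = (-12.98, -3.649). QS ⟂ SD, so SD runs at 57.20°; with |SD| = 26.3, D = (1.263, 18.46). ∠SDW = 47.5° gives DW at -75.30° from the x-axis; with |DW| = 27.8, W = (8.318, -8.432). ∠DWK = 70.6° gives WK at 175.3° from the x-axis; with |WK| = 12.8, K = (-4.439, -7.383). WK ⟂ KU, so KU runs at 85.30°; with |KU| = 28.8, U = (-2.079, 21.32). Then |SU| = |U − S| = 27.25.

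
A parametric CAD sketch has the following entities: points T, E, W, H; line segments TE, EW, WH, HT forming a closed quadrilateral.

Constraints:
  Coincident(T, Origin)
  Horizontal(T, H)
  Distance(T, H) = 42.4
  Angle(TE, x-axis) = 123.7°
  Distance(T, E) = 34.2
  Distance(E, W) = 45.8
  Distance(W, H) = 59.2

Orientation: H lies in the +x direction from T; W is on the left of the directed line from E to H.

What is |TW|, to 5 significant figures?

57.478

Checks: |EW| = 45.80 ✓; |WH| = 59.20 ✓.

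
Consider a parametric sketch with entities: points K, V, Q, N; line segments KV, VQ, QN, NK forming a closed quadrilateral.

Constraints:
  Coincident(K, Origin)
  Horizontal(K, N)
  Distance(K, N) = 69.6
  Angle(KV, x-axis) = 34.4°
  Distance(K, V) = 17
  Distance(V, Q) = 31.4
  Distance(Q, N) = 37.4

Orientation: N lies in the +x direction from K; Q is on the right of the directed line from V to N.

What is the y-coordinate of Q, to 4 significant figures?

-13.88

K is at the origin; KN is horizontal with |KN| = 69.6 and N in +x, so N = (69.6, 0). KV runs at 34.4° with |KV| = 17.0, so V = (14.03, 9.604). Q is determined by |VQ| = 31.4 and |QN| = 37.4 together: it lies at the intersection of circle(V, 31.4) and circle(N, 37.4). With |VN| = 56.40, the foot of the radical line on VN is 24.54 from V and the perpendicular offset is √(31.4² − 24.54²) = 19.59. Taking the right-of-VN solution: Q = (34.87, -13.88).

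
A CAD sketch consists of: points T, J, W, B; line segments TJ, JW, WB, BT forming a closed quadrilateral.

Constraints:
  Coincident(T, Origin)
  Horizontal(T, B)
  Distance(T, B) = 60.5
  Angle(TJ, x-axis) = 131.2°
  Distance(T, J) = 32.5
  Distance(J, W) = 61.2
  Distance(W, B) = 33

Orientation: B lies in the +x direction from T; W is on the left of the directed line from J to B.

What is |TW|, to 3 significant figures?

47.4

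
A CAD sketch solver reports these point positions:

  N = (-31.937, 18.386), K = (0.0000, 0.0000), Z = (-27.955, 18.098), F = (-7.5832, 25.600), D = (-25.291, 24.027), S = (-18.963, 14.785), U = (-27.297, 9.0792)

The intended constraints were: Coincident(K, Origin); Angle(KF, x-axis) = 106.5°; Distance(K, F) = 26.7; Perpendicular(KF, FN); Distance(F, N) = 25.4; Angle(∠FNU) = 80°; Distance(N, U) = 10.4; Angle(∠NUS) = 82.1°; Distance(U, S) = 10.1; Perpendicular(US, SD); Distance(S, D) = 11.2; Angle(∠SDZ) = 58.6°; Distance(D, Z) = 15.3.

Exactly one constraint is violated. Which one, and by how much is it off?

Distance(D, Z) = 15.3 — off by 8.80.

K = (0.00, 0.00) ✓; KF at 106.5° ✓; |KF| = 26.70 ✓; ∠(KF, FN) = 90.00° ✓; |FN| = 25.40 ✓; ∠FNU = 80.00° ✓; |NU| = 10.40 ✓; ∠NUS = 82.10° ✓; |US| = 10.10 ✓; ∠(US, SD) = 90.00° ✓; |SD| = 11.20 ✓; ∠SDZ = 58.59° ✓; |DZ| = 6.500 ✗.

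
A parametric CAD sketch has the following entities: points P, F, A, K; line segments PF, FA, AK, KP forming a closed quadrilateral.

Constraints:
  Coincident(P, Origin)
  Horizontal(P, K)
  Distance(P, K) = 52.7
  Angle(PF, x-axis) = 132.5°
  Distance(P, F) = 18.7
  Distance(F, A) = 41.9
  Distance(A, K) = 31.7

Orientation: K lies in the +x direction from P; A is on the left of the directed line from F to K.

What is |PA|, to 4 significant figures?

35.38

P is at the origin; P and K share the same y with |PK| = 52.7 and K in +x, so K = (52.7, 0). PF runs at 132.5° with |PF| = 18.7, so F = (-12.63, 13.79). A is determined by |FA| = 41.9 and |AK| = 31.7 together: it lies at the intersection of circle(F, 41.9) and circle(K, 31.7). With |FK| = 66.77, the foot of the radical line on FK is 39.01 from F and the perpendicular offset is √(41.9² − 39.01²) = 15.30. Taking the left-of-FK solution: A = (28.69, 20.70).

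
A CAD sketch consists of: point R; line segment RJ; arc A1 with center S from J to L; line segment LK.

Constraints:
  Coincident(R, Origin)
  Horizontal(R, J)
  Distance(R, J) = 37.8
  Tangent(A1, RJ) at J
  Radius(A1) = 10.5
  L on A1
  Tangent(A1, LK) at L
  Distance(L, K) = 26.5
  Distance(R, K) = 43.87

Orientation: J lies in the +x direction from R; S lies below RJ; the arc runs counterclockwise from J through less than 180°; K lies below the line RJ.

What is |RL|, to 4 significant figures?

28.98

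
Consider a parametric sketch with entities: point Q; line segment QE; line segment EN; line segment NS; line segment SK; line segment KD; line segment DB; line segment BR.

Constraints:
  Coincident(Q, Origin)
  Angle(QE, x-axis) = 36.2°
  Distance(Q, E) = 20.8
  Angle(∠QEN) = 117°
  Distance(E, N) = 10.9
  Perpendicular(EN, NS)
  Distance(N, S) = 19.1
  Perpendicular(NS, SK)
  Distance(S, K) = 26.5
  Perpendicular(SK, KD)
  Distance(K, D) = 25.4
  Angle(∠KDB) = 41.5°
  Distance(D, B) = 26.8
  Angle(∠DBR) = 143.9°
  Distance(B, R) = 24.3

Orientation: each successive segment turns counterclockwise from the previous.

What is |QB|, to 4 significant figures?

12.54

Q is at the origin; QE runs at 36.2° with length 20.8, so E = (16.78, 12.28). ∠QEN = 117.0° gives EN at 99.20° from the x-axis; with |EN| = 10.9, N = (15.04, 23.04). EN is perpendicular to NS, so NS runs at -170.8°; with |NS| = 19.1, S = (-3.812, 19.99). The perpendicularity gives SK at right angles to NS, so SK runs at -80.80°; with |SK| = 26.5, K = (0.4246, -6.168). SK is perpendicular to KD, so KD runs at 9.200°; with |KD| = 25.4, D = (25.50, -2.107). ∠KDB = 41.5° gives DB at 147.7° from the x-axis; with |DB| = 26.8, B = (2.845, 12.21). Then |QB| = |B − Q| = 12.54.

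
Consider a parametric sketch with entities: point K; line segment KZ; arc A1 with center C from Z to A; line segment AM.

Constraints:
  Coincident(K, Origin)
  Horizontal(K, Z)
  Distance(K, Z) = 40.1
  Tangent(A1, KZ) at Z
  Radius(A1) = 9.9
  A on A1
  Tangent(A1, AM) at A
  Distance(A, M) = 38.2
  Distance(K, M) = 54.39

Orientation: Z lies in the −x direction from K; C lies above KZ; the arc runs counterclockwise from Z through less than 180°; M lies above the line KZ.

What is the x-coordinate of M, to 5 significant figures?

-27.099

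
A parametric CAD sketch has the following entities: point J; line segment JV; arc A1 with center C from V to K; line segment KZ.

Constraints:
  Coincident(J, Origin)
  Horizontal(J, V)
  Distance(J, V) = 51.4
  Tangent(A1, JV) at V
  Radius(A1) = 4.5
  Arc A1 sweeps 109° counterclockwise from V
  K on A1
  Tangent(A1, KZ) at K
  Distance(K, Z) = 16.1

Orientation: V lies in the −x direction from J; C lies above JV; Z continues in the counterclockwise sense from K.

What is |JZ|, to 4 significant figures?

56.51

J is at the origin; JV is horizontal with |JV| = 51.4 and V on the −x side, so V = (-51.40, 0.000). Since A1 is tangent to JV there, CV ⟂ JV, so C = V + (0, 4.5) = (-51.40, 4.500). On A1, V sits at bearing -90° from C; a 109° counterclockwise sweep puts K at bearing 19°, so K = C + 4.5·(cos 19°, sin 19°) = (-47.15, 5.965). A1 meets KZ tangentially, so CK is at right angles to KZ, so KZ runs along (−sin 19°, cos 19°); with |KZ| = 16.1, Z = (-52.39, 21.19). Then |JZ| = |Z − J| = 56.51.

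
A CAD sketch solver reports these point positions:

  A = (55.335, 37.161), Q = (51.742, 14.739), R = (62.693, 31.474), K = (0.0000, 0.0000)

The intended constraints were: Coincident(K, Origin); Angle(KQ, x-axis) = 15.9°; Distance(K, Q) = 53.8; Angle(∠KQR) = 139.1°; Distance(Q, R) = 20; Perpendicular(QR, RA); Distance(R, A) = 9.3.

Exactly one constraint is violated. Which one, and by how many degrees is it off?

Perpendicular(QR, RA) — off by 4.50°.

K = (0.00, 0.00) ✓; KQ at 15.90° ✓; |KQ| = 53.80 ✓; ∠KQR = 139.1° ✓; |QR| = 20.00 ✓; ∠(QR, RA) = 85.50° ✗; |RA| = 9.300 ✓.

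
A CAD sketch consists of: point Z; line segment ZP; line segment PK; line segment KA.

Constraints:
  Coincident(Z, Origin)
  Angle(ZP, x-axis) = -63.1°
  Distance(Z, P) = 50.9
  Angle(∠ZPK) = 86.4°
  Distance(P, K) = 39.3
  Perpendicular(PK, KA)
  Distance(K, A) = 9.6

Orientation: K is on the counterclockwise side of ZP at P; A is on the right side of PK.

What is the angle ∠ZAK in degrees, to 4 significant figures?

30.87°

Z is at the origin; ZP runs at -63.1° with length 50.9, so P = 50.9·(cos -63.1°, sin -63.1°) = (23.03, -45.39). ∠ZPK = 86.4°, so PK runs at -63.1° + (180° − 86.4°) = 30.50° from the x-axis; with |PK| = 39.3, K = P + 39.3·(cos 30.50°, sin 30.50°) = (56.89, -25.45). The perpendicularity gives KA at right angles to PK; with |KA| = 9.6 on the right of PK, A = K + 9.6·(0.5075, -0.8616) = (61.76, -33.72). Then cos ∠ZAK = AZ·AK / (|AZ||AK|), giving 30.87°.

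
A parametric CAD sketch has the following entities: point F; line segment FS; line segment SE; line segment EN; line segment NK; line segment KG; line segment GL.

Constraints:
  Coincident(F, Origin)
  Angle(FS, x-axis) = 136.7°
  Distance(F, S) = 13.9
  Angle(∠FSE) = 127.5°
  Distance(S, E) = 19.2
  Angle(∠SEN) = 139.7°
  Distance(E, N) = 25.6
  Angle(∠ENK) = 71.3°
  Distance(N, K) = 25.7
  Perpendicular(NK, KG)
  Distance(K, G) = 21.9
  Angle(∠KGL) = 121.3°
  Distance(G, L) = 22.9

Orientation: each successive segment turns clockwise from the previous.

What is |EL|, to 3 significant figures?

9.77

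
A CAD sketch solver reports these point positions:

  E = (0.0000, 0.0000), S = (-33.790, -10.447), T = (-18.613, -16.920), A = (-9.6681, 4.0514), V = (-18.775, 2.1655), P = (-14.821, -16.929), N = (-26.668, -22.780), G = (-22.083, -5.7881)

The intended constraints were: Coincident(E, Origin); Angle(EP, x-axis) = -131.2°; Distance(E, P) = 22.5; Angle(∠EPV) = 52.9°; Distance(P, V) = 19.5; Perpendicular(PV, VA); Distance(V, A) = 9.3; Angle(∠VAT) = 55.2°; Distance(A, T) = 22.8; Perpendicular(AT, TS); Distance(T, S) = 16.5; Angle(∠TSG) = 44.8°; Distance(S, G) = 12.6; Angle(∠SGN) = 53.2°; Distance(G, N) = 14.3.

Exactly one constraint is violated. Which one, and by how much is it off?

Distance(G, N) = 14.3 — off by 3.30.

E = (0.00, 0.00) ✓; EP at -131.2° ✓; |EP| = 22.50 ✓; ∠EPV = 52.90° ✓; |PV| = 19.50 ✓; ∠(PV, VA) = 90.00° ✓; |VA| = 9.300 ✓; ∠VAT = 55.20° ✓; |AT| = 22.80 ✓; ∠(AT, TS) = 90.00° ✓; |TS| = 16.50 ✓; ∠TSG = 44.80° ✓; |SG| = 12.60 ✓; ∠SGN = 53.20° ✓; |GN| = 17.60 ✗.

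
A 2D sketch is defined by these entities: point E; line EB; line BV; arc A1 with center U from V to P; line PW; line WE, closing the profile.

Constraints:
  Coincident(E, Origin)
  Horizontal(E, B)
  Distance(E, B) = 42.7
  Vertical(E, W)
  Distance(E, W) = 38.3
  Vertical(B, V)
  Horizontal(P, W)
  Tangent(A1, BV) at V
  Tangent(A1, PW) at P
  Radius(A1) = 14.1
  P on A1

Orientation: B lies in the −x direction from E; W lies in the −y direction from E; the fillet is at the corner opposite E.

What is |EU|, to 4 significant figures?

37.46

E is at the origin; EB is horizontal with |EB| = 42.7 and B on the −x side, so B = (-42.70, 0.000). EW is vertical with |EW| = 38.3 and W on the −y side, so W = (0.000, -38.30). The virtual corner opposite E is at (-42.70, -38.30). Tangency of A1 to BV means the radius UV is perpendicular to BV and since A1 is tangent to PW there, UP ⟂ PW, with radius 14.1, so the center U sits 14.1 in from both sides at U = (-28.60, -24.20). Then |EU| = |U − E| = 37.46.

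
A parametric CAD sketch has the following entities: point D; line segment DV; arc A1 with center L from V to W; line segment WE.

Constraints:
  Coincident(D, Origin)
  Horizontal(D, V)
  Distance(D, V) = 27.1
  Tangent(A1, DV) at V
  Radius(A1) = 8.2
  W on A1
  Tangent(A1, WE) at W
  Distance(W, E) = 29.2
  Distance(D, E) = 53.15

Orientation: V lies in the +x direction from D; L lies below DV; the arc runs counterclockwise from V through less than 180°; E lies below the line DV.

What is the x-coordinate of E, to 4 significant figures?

39.02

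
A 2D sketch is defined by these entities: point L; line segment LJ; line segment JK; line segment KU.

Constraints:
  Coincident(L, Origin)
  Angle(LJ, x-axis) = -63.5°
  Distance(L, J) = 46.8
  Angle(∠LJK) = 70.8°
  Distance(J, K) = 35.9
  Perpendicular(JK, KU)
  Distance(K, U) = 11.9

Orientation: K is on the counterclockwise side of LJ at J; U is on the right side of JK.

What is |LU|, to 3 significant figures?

59.7

∠LJK = 70.8°, so JK runs at -63.5° + (180° − 70.8°) = 45.7° from the x-axis; with |JK| = 35.9, K = J + 35.9·(cos 45.7°, sin 45.7°) = (46.0, -16.2). JK is perpendicular to KU; with |KU| = 11.9 on the right of JK, U = K + 11.9·(0.716, -0.698) = (54.5, -24.5). Then |LU| = |U − L| = 59.7.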